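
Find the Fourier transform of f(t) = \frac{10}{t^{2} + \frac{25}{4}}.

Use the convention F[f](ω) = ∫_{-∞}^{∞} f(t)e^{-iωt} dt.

F(ω) = 4 \pi e^{- \frac{5 \left|{\omega}\right|}{2}}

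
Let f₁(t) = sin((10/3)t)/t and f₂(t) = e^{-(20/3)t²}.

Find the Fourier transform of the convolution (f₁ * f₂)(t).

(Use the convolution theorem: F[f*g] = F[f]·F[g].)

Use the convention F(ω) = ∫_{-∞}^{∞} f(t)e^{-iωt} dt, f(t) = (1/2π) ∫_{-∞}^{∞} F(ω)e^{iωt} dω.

F[f₁*f₂](ω) = \begin{cases} \frac{\sqrt{15} \pi^{\frac{3}{2}} e^{- \frac{3 \omega^{2}}{80}}}{10} & \text{for}\: \omega > - \frac{10}{3} \wedge \omega < \frac{10}{3} \\0 & \text{otherwise} \end{cases}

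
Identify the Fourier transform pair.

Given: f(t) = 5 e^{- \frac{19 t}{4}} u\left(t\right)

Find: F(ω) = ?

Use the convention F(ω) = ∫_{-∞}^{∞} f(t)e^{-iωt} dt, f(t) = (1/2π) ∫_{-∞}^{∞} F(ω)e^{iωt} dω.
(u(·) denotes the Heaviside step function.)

F(ω) = \frac{20}{4 i \omega + 19}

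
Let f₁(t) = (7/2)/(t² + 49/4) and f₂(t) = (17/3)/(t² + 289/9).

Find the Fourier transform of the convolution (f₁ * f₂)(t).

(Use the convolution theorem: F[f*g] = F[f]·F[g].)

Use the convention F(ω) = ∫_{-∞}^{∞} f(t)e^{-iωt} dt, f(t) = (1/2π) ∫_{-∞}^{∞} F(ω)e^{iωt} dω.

F[f₁*f₂](ω) = \pi^{2} e^{- \frac{55 \left|{\omega}\right|}{6}}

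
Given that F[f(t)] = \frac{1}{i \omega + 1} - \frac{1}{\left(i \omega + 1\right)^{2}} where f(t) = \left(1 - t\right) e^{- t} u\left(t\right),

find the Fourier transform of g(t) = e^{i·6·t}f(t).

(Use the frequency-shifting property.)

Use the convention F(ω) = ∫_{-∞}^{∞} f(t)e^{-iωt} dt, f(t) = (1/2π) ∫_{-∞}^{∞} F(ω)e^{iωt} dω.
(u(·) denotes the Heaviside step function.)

F[g](ω) = \frac{i \left(6 - \omega\right)}{\omega^{2} - 2 \omega \left(6 + i\right) + 35 + 12 i}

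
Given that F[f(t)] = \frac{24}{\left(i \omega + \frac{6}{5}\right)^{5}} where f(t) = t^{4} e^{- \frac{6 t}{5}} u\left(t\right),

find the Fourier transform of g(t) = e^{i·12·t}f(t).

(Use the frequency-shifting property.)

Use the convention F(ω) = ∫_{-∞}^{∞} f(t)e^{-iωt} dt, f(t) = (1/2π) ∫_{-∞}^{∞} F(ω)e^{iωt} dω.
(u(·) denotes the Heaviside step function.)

F[g](ω) = \frac{75000}{\left(5 i \left(\omega - 12\right) + 6\right)^{5}}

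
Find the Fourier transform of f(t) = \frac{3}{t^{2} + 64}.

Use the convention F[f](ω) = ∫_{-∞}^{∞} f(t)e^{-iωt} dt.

F(ω) = \frac{3 \pi e^{- 8 \left|{\omega}\right|}}{8}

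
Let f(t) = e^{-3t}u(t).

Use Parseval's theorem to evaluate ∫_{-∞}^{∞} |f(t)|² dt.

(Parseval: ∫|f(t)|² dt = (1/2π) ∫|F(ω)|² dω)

∫|f(t)|² dt = \frac{1}{6}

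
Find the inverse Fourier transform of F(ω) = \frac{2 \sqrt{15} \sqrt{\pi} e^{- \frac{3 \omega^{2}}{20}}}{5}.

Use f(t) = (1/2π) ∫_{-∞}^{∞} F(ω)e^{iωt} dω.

f(t) = 2 e^{- \frac{5 t^{2}}{3}}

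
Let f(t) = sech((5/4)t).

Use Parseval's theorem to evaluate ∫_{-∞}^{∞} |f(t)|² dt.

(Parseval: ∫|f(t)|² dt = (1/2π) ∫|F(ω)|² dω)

∫|f(t)|² dt = \frac{8}{5}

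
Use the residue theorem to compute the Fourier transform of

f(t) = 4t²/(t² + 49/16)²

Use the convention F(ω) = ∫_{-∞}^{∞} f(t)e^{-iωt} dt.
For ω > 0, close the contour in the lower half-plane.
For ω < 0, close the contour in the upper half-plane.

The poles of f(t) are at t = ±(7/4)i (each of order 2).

Let g(z) = f(z)e^{-iωz}; for large |z| the factor e^{-iωz} decays in the lower half-plane when ω > 0 and in the upper half-plane when ω < 0.

Case ω > 0 (lower half-plane, clockwise contour ⇒ F(ω) = -2πi·ΣRes):
  Res_{z = - \frac{7 i}{4}} g(z) = i \left(\frac{4}{7} - \omega\right) e^{- \frac{7 \omega}{4}} (pole of order 2)
  F(ω) = -2πi·ΣRes = \frac{2 \pi \left(4 - 7 \omega\right) e^{- \frac{7 \omega}{4}}}{7}

Case ω < 0 (upper half-plane, counterclockwise contour ⇒ F(ω) = +2πi·ΣRes):
  Res_{z = \frac{7 i}{4}} g(z) = i \left(- \omega - \frac{4}{7}\right) e^{\frac{7 \omega}{4}} (pole of order 2)
  F(ω) = 2πi·ΣRes = \frac{2 \pi \left(7 \omega + 4\right) e^{\frac{7 \omega}{4}}}{7}

Both cases combine into a single formula in |ω|:

F(ω) = \frac{2 \pi \left(4 - 7 \left|{\omega}\right|\right) e^{- \frac{7 \left|{\omega}\right|}{4}}}{7}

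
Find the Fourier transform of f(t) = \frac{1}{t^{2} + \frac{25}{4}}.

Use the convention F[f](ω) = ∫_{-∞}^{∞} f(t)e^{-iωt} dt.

F(ω) = \frac{2 \pi e^{- \frac{5 \left|{\omega}\right|}{2}}}{5}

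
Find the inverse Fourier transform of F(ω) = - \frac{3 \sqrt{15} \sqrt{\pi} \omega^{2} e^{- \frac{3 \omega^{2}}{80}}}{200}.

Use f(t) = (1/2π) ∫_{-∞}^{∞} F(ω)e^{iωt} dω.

f(t) = \left(\frac{80 t^{2}}{3} - 2\right) e^{- \frac{20 t^{2}}{3}}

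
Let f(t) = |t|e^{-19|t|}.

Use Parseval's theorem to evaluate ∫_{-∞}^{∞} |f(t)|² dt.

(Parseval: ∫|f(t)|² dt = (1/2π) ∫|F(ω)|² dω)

∫|f(t)|² dt = \frac{1}{13718}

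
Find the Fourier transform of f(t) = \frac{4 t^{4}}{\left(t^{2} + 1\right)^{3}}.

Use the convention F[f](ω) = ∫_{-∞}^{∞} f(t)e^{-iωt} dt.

F(ω) = \frac{\pi \left(\omega^{2} - 5 \left|{\omega}\right| + 3\right) e^{- \left|{\omega}\right|}}{2}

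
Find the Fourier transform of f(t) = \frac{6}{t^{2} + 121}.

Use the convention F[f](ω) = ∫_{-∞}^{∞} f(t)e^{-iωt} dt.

F(ω) = \frac{6 \pi e^{- 11 \left|{\omega}\right|}}{11}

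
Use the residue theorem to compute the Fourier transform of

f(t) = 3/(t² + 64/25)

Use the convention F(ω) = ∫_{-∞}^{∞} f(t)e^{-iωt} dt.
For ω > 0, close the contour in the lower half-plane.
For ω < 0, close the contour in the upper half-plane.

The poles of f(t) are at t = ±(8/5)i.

Let g(z) = f(z)e^{-iωz}; for large |z| the factor e^{-iωz} decays in the lower half-plane when ω > 0 and in the upper half-plane when ω < 0.

Case ω > 0 (lower half-plane, clockwise contour ⇒ F(ω) = -2πi·ΣRes):
  Res_{z = - \frac{8 i}{5}} g(z) = \frac{15 i e^{- \frac{8 \omega}{5}}}{16}
  F(ω) = -2πi·ΣRes = \frac{15 \pi e^{- \frac{8 \omega}{5}}}{8}

Case ω < 0 (upper half-plane, counterclockwise contour ⇒ F(ω) = +2πi·ΣRes):
  Res_{z = \frac{8 i}{5}} g(z) = - \frac{15 i e^{\frac{8 \omega}{5}}}{16}
  F(ω) = 2πi·ΣRes = \frac{15 \pi e^{\frac{8 \omega}{5}}}{8}

Both cases combine into a single formula in |ω|:

F(ω) = \frac{15 \pi e^{- \frac{8 \left|{\omega}\right|}{5}}}{8}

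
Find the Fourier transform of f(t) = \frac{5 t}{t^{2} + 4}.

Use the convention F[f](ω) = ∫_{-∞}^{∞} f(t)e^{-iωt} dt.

F(ω) = - 5 i \pi e^{- 2 \left|{\omega}\right|} \operatorname{sign}{\left(\omega \right)}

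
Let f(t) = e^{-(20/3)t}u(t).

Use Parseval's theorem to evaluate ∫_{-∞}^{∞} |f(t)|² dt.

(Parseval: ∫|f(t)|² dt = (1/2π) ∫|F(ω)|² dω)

∫|f(t)|² dt = \frac{3}{40}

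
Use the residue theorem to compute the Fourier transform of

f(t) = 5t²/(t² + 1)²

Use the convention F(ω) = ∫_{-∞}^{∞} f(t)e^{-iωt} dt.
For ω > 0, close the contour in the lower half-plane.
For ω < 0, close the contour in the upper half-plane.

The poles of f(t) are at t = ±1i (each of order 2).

Let g(z) = f(z)e^{-iωz}; for large |z| the factor e^{-iωz} decays in the lower half-plane when ω > 0 and in the upper half-plane when ω < 0.

Case ω > 0 (lower half-plane, clockwise contour ⇒ F(ω) = -2πi·ΣRes):
  Res_{z = - i} g(z) = \frac{5 i \left(1 - \omega\right) e^{- \omega}}{4} (pole of order 2)
  F(ω) = -2πi·ΣRes = \frac{5 \pi \left(1 - \omega\right) e^{- \omega}}{2}

Case ω < 0 (upper half-plane, counterclockwise contour ⇒ F(ω) = +2πi·ΣRes):
  Res_{z = i} g(z) = \frac{5 i \left(- \omega - 1\right) e^{\omega}}{4} (pole of order 2)
  F(ω) = 2πi·ΣRes = \frac{5 \pi \left(\omega + 1\right) e^{\omega}}{2}

Both cases combine into a single formula in |ω|:

F(ω) = \frac{5 \pi \left(1 - \left|{\omega}\right|\right) e^{- \left|{\omega}\right|}}{2}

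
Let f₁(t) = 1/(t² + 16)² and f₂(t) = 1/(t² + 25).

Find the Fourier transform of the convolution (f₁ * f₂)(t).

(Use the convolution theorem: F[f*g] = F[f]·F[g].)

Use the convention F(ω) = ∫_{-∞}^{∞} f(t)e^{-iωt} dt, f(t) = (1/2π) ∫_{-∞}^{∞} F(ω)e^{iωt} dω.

F[f₁*f₂](ω) = \frac{\pi^{2} \left(4 \left|{\omega}\right| + 1\right) e^{- 9 \left|{\omega}\right|}}{640}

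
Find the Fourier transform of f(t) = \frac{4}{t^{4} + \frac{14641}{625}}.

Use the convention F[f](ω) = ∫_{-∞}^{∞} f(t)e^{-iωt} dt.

F(ω) = \frac{500 \pi e^{- \frac{11 \sqrt{2} \left|{\omega}\right|}{10}} \sin{\left(\frac{11 \sqrt{2} \left|{\omega}\right|}{10} + \frac{\pi}{4} \right)}}{1331}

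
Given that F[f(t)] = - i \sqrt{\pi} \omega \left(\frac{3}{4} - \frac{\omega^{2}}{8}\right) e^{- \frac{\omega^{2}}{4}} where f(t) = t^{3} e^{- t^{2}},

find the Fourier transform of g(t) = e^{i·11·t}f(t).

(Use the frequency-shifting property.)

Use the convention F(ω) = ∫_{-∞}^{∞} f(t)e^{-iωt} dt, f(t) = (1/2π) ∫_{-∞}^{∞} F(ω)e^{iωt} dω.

F[g](ω) = \frac{i \sqrt{\pi} \left(\omega - 11\right) \left(\left(\omega - 11\right)^{2} - 6\right) e^{- \frac{\left(\omega - 11\right)^{2}}{4}}}{8}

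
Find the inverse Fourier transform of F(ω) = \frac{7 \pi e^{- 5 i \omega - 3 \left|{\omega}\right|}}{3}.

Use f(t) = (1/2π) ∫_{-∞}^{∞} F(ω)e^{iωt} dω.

f(t) = \frac{7}{\left(t - 5\right)^{2} + 9}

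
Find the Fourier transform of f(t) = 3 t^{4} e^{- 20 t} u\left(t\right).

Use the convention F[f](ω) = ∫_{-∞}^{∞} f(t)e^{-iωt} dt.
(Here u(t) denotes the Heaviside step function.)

F(ω) = \frac{72}{\left(i \omega + 20\right)^{5}}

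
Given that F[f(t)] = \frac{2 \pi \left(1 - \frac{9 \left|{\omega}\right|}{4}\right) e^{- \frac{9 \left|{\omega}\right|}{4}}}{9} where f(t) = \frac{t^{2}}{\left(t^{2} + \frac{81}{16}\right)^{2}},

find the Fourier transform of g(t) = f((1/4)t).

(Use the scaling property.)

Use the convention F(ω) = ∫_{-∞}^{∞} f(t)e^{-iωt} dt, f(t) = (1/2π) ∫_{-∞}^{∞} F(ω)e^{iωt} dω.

F[g](ω) = \frac{8 \pi \left(1 - 9 \left|{\omega}\right|\right) e^{- 9 \left|{\omega}\right|}}{9}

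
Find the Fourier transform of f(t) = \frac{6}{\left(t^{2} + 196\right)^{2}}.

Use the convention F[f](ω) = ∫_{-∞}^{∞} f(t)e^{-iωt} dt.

F(ω) = \frac{3 \pi \left(14 \left|{\omega}\right| + 1\right) e^{- 14 \left|{\omega}\right|}}{2744}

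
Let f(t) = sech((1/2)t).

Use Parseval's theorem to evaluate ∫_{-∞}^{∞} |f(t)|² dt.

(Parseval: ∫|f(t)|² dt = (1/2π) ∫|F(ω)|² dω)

∫|f(t)|² dt = 4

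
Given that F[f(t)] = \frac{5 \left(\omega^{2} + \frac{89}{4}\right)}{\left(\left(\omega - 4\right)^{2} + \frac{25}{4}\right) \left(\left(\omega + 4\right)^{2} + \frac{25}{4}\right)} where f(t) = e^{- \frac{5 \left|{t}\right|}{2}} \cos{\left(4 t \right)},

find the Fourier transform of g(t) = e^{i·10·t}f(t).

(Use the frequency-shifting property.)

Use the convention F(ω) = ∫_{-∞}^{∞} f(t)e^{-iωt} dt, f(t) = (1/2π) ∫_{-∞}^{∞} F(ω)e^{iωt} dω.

F[g](ω) = \frac{20 \left(4 \left(\omega - 10\right)^{2} + 89\right)}{\left(4 \left(\omega - 14\right)^{2} + 25\right) \left(4 \left(\omega - 6\right)^{2} + 25\right)}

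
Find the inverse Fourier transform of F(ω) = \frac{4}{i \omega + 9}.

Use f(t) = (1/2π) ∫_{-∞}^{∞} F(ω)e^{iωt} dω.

f(t) = 4 e^{- 9 t} u\left(t\right)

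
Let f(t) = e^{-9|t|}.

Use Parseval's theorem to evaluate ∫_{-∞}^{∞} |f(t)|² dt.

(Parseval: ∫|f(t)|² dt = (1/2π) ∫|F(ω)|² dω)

∫|f(t)|² dt = \frac{1}{9}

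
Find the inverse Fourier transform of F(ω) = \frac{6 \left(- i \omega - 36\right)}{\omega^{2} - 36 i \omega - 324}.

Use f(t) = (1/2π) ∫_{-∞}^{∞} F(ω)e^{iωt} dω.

f(t) = 6 \left(18 t + 1\right) e^{- 18 t} u\left(t\right)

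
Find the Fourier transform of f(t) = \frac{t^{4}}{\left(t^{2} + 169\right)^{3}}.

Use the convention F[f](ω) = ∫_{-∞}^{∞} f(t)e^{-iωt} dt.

F(ω) = \frac{\pi \left(169 \omega^{2} - 65 \left|{\omega}\right| + 3\right) e^{- 13 \left|{\omega}\right|}}{104}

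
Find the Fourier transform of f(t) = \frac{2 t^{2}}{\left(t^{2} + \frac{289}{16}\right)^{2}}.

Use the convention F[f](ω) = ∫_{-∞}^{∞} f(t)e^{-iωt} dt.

F(ω) = \frac{\pi \left(4 - 17 \left|{\omega}\right|\right) e^{- \frac{17 \left|{\omega}\right|}{4}}}{17}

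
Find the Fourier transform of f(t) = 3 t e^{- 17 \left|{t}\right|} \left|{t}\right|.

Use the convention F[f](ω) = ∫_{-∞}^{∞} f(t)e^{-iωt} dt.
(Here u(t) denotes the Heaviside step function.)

F(ω) = \frac{12 i \omega \left(\omega^{2} - 867\right)}{\left(\omega^{2} + 289\right)^{3}}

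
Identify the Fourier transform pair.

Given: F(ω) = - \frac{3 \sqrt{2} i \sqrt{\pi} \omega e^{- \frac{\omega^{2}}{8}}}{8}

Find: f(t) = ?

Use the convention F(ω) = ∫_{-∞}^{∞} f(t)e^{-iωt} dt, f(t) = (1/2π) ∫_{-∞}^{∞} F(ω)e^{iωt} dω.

f(t) = 3 t e^{- 2 t^{2}}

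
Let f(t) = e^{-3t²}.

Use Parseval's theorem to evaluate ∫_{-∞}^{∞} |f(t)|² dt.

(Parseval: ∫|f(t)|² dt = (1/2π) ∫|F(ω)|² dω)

∫|f(t)|² dt = \frac{\sqrt{6} \sqrt{\pi}}{6}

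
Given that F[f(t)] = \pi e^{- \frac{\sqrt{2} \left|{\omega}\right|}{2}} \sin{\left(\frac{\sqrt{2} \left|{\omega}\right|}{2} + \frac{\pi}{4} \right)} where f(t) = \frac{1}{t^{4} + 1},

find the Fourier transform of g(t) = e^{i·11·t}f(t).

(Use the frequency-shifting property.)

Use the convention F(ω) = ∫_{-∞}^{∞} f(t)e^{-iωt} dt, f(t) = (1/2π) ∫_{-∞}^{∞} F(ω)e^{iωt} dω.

F[g](ω) = \pi e^{- \frac{\sqrt{2} \left|{\omega - 11}\right|}{2}} \sin{\left(\frac{\sqrt{2} \left|{\omega - 11}\right|}{2} + \frac{\pi}{4} \right)}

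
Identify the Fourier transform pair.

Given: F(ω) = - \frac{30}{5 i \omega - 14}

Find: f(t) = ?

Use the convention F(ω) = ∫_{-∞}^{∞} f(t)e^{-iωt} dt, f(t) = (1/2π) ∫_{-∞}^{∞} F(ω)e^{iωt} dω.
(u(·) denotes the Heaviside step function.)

f(t) = 6 e^{\frac{14 t}{5}} u\left(- t\right)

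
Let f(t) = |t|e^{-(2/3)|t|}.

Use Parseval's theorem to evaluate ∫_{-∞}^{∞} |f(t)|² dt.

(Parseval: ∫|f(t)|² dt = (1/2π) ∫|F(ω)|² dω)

∫|f(t)|² dt = \frac{27}{16}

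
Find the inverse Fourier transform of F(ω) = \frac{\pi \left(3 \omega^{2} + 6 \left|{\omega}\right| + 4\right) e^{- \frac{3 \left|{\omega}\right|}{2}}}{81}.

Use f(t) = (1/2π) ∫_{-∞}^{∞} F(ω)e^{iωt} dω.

f(t) = \frac{1}{\left(t^{2} + \frac{9}{4}\right)^{3}}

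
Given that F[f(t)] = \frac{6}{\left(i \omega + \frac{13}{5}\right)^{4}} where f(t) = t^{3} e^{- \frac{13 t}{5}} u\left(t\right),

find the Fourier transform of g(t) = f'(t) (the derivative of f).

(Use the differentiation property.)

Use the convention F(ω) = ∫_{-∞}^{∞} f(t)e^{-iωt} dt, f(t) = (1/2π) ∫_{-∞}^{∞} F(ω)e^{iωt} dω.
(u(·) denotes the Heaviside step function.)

F[g](ω) = \frac{3750 i \omega}{\left(5 i \omega + 13\right)^{4}}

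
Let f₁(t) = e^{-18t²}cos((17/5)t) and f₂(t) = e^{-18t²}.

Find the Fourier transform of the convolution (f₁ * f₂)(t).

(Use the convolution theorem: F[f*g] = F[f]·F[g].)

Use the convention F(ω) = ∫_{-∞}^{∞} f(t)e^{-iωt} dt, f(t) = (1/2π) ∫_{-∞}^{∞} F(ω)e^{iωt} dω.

F[f₁*f₂](ω) = \frac{\pi \left(e^{\frac{17 \omega}{90}} + 1\right) e^{- \frac{\omega^{2}}{36} - \frac{17 \omega}{180} - \frac{289}{1800}}}{36}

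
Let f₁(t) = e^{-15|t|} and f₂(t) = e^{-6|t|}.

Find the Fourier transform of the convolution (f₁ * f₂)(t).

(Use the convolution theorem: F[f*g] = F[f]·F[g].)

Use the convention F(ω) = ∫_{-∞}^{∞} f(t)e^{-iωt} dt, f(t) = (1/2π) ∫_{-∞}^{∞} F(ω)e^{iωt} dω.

F[f₁*f₂](ω) = \frac{360}{\left(\omega^{2} + 36\right) \left(\omega^{2} + 225\right)}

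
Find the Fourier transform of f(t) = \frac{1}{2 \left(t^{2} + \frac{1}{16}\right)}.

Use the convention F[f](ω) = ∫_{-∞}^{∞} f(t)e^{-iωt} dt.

F(ω) = 2 \pi e^{- \frac{\left|{\omega}\right|}{4}}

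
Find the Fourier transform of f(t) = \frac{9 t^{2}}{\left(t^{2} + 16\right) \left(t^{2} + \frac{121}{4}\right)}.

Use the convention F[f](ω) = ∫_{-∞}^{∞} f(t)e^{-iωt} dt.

F(ω) = - \frac{48 \pi e^{- 4 \left|{\omega}\right|}}{19} + \frac{66 \pi e^{- \frac{11 \left|{\omega}\right|}{2}}}{19}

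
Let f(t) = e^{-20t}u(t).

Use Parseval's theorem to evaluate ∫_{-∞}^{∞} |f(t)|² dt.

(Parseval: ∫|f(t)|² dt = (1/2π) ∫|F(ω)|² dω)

∫|f(t)|² dt = \frac{1}{40}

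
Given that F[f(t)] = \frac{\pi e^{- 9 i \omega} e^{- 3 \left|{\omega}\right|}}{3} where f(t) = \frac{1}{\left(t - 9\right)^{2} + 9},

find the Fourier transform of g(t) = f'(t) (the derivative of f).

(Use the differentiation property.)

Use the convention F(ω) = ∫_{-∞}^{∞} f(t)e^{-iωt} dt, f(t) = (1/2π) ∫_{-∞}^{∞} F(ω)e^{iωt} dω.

F[g](ω) = \frac{i \pi \omega e^{- 9 i \omega - 3 \left|{\omega}\right|}}{3}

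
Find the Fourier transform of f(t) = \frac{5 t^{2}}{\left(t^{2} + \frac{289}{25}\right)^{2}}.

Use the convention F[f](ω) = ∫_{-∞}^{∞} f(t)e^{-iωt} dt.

F(ω) = \frac{5 \pi \left(5 - 17 \left|{\omega}\right|\right) e^{- \frac{17 \left|{\omega}\right|}{5}}}{34}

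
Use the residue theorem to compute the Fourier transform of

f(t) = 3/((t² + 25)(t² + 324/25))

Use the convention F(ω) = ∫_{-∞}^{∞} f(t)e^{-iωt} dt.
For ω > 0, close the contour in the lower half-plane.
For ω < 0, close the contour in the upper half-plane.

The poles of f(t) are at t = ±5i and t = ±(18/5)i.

Let g(z) = f(z)e^{-iωz}; for large |z| the factor e^{-iωz} decays in the lower half-plane when ω > 0 and in the upper half-plane when ω < 0.

Case ω > 0 (lower half-plane, clockwise contour ⇒ F(ω) = -2πi·ΣRes):
  Res_{z = - 5 i} g(z) = - \frac{15 i e^{- 5 \omega}}{602}
  Res_{z = - \frac{18 i}{5}} g(z) = \frac{125 i e^{- \frac{18 \omega}{5}}}{3612}
  F(ω) = -2πi·ΣRes = - \frac{15 \pi e^{- 5 \omega}}{301} + \frac{125 \pi e^{- \frac{18 \omega}{5}}}{1806}

Case ω < 0 (upper half-plane, counterclockwise contour ⇒ F(ω) = +2πi·ΣRes):
  Res_{z = 5 i} g(z) = \frac{15 i e^{5 \omega}}{602}
  Res_{z = \frac{18 i}{5}} g(z) = - \frac{125 i e^{\frac{18 \omega}{5}}}{3612}
  F(ω) = 2πi·ΣRes = \frac{5 \pi \left(25 e^{\frac{18 \omega}{5}} - 18 e^{5 \omega}\right)}{1806}

Both cases combine into a single formula in |ω|:

F(ω) = - \frac{15 \pi e^{- 5 \left|{\omega}\right|}}{301} + \frac{125 \pi e^{- \frac{18 \left|{\omega}\right|}{5}}}{1806}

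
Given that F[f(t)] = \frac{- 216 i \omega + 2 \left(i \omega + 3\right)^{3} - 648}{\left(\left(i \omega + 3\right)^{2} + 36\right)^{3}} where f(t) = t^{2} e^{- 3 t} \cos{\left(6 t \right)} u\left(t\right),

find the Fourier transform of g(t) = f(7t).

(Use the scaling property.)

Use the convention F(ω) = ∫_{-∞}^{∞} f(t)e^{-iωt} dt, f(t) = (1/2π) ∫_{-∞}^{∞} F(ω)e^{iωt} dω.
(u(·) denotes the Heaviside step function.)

F[g](ω) = \frac{98 \left(- 5292 i \omega + \left(i \omega + 21\right)^{3} - 111132\right)}{\left(\left(i \omega + 21\right)^{2} + 1764\right)^{3}}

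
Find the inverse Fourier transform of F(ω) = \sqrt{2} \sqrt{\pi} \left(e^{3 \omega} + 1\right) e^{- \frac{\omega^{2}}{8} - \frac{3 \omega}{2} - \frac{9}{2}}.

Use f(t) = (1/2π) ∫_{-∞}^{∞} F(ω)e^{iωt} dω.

f(t) = 4 e^{- 2 t^{2}} \cos{\left(6 t \right)}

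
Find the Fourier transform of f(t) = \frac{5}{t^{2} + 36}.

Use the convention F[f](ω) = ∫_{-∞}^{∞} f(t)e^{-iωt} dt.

F(ω) = \frac{5 \pi e^{- 6 \left|{\omega}\right|}}{6}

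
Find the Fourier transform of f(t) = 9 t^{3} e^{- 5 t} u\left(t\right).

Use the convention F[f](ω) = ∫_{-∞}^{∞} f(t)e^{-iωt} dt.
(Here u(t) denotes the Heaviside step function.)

F(ω) = \frac{54}{\left(i \omega + 5\right)^{4}}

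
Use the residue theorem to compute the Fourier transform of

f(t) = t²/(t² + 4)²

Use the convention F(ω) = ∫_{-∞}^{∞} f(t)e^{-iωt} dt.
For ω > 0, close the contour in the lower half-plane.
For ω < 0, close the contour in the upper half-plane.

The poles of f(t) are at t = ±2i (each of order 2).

Let g(z) = f(z)e^{-iωz}; for large |z| the factor e^{-iωz} decays in the lower half-plane when ω > 0 and in the upper half-plane when ω < 0.

Case ω > 0 (lower half-plane, clockwise contour ⇒ F(ω) = -2πi·ΣRes):
  Res_{z = - 2 i} g(z) = \frac{i \left(1 - 2 \omega\right) e^{- 2 \omega}}{8} (pole of order 2)
  F(ω) = -2πi·ΣRes = \frac{\pi \left(1 - 2 \omega\right) e^{- 2 \omega}}{4}

Case ω < 0 (upper half-plane, counterclockwise contour ⇒ F(ω) = +2πi·ΣRes):
  Res_{z = 2 i} g(z) = \frac{i \left(- 2 \omega - 1\right) e^{2 \omega}}{8} (pole of order 2)
  F(ω) = 2πi·ΣRes = \frac{\pi \left(2 \omega + 1\right) e^{2 \omega}}{4}

Both cases combine into a single formula in |ω|:

F(ω) = \frac{\pi \left(1 - 2 \left|{\omega}\right|\right) e^{- 2 \left|{\omega}\right|}}{4}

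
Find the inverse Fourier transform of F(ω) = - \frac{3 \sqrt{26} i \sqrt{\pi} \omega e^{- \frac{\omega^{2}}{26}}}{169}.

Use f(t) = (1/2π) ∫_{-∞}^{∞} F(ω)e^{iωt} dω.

f(t) = 3 t e^{- \frac{13 t^{2}}{2}}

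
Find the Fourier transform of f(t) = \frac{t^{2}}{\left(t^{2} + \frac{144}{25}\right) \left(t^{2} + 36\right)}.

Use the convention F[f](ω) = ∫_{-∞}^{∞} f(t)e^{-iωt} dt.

F(ω) = \frac{25 \pi e^{- 6 \left|{\omega}\right|}}{126} - \frac{5 \pi e^{- \frac{12 \left|{\omega}\right|}{5}}}{63}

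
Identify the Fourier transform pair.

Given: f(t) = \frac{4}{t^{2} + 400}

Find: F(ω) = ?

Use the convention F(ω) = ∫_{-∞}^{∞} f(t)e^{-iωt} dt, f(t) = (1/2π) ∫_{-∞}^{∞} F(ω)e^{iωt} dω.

F(ω) = \frac{\pi e^{- 20 \left|{\omega}\right|}}{5}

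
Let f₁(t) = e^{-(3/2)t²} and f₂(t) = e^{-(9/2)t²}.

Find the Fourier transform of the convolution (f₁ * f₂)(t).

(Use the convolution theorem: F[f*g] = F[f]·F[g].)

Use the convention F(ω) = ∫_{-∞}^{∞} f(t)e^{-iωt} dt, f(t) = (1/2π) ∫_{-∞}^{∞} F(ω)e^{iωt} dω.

F[f₁*f₂](ω) = \frac{2 \sqrt{3} \pi e^{- \frac{2 \omega^{2}}{9}}}{9}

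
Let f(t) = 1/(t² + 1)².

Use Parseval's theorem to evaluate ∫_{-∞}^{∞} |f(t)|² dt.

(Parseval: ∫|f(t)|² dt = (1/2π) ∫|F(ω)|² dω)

∫|f(t)|² dt = \frac{5 \pi}{16}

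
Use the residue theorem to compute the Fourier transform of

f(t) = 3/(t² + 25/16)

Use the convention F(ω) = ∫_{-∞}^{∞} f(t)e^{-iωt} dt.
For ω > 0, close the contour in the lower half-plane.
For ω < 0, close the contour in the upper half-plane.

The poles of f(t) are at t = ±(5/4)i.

Let g(z) = f(z)e^{-iωz}; for large |z| the factor e^{-iωz} decays in the lower half-plane when ω > 0 and in the upper half-plane when ω < 0.

Case ω > 0 (lower half-plane, clockwise contour ⇒ F(ω) = -2πi·ΣRes):
  Res_{z = - \frac{5 i}{4}} g(z) = \frac{6 i e^{- \frac{5 \omega}{4}}}{5}
  F(ω) = -2πi·ΣRes = \frac{12 \pi e^{- \frac{5 \omega}{4}}}{5}

Case ω < 0 (upper half-plane, counterclockwise contour ⇒ F(ω) = +2πi·ΣRes):
  Res_{z = \frac{5 i}{4}} g(z) = - \frac{6 i e^{\frac{5 \omega}{4}}}{5}
  F(ω) = 2πi·ΣRes = \frac{12 \pi e^{\frac{5 \omega}{4}}}{5}

Both cases combine into a single formula in |ω|:

F(ω) = \frac{12 \pi e^{- \frac{5 \left|{\omega}\right|}{4}}}{5}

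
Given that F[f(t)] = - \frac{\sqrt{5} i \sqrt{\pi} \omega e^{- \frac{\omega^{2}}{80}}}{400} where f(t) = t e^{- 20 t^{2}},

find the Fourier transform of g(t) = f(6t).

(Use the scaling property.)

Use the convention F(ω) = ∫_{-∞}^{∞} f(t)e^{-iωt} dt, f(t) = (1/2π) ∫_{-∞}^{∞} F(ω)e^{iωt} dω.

F[g](ω) = - \frac{\sqrt{5} i \sqrt{\pi} \omega e^{- \frac{\omega^{2}}{2880}}}{14400}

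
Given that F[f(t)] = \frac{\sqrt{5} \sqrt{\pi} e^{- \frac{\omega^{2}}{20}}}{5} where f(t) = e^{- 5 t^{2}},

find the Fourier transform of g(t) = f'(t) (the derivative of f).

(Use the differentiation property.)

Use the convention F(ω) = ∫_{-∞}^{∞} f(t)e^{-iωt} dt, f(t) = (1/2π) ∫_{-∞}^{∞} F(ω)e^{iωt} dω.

F[g](ω) = \frac{\sqrt{5} i \sqrt{\pi} \omega e^{- \frac{\omega^{2}}{20}}}{5}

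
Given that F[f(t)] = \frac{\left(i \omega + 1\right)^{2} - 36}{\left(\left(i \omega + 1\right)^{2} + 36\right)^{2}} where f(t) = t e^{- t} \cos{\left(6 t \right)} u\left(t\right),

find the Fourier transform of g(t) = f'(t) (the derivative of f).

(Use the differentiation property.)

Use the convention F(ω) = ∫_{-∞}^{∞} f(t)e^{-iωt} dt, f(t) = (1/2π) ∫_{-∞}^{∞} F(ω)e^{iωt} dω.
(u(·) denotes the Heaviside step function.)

F[g](ω) = \frac{i \omega \left(\left(i \omega + 1\right)^{2} - 36\right)}{\left(\left(i \omega + 1\right)^{2} + 36\right)^{2}}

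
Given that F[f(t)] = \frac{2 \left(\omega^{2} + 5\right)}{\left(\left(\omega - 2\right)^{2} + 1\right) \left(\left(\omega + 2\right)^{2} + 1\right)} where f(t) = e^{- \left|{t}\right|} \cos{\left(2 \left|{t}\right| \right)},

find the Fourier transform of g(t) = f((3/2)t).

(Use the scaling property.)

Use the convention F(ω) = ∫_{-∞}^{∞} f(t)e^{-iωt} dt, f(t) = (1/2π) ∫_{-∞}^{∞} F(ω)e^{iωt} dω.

F[g](ω) = \frac{12 \left(4 \omega^{2} + 45\right)}{16 \omega^{4} - 216 \omega^{2} + 2025}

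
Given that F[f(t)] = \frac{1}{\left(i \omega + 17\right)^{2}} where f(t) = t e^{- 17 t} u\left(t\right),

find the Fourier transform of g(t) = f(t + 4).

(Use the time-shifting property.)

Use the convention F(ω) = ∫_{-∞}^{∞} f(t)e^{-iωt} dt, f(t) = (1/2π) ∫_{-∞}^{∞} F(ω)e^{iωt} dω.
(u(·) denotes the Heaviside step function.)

F[g](ω) = \frac{e^{4 i \omega}}{\left(i \omega + 17\right)^{2}}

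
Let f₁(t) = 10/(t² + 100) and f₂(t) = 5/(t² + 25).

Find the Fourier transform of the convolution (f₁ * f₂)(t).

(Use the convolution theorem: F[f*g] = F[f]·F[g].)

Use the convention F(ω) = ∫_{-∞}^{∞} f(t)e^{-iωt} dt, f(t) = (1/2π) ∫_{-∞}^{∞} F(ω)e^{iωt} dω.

F[f₁*f₂](ω) = \pi^{2} e^{- 15 \left|{\omega}\right|}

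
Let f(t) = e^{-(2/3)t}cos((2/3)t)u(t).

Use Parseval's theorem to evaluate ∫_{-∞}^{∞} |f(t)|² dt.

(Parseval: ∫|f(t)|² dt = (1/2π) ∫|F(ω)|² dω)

∫|f(t)|² dt = \frac{9}{16}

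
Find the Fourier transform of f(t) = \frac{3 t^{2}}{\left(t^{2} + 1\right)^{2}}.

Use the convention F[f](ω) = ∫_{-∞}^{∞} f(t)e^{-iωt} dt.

F(ω) = \frac{3 \pi \left(1 - \left|{\omega}\right|\right) e^{- \left|{\omega}\right|}}{2}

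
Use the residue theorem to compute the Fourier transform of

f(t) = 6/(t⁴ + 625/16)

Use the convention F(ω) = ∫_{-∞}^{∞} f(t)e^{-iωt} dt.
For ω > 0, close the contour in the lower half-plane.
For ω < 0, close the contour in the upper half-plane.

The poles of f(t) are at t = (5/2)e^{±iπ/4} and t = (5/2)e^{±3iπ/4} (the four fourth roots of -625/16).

Let g(z) = f(z)e^{-iωz}; for large |z| the factor e^{-iωz} decays in the lower half-plane when ω > 0 and in the upper half-plane when ω < 0.

Case ω > 0 (lower half-plane, clockwise contour ⇒ F(ω) = -2πi·ΣRes):
  Res_{z = - \frac{5 \sqrt{2}}{4} - \frac{5 \sqrt{2} i}{4}} g(z) = \frac{6 \sqrt{2} \left(1 + i\right) e^{\frac{5 \sqrt{2} \omega \left(-1 + i\right)}{4}}}{125}
  Res_{z = \frac{5 \sqrt{2}}{4} - \frac{5 \sqrt{2} i}{4}} g(z) = \frac{6 \sqrt{2} \left(-1 + i\right) e^{- \frac{5 \sqrt{2} \omega \left(1 + i\right)}{4}}}{125}
  F(ω) = -2πi·ΣRes = \frac{12 \sqrt{2} \pi \left(\left(1 - i\right) e^{\frac{5 \sqrt{2} i \omega}{2}} + 1 + i\right) e^{- \frac{5 \sqrt{2} \omega \left(1 + i\right)}{4}}}{125} = \frac{48 \pi e^{- \frac{5 \sqrt{2} \omega}{4}} \sin{\left(\frac{5 \sqrt{2} \omega}{4} + \frac{\pi}{4} \right)}}{125}

Case ω < 0 (upper half-plane, counterclockwise contour ⇒ F(ω) = +2πi·ΣRes):
  Res_{z = \frac{5 \sqrt{2}}{4} + \frac{5 \sqrt{2} i}{4}} g(z) = - \frac{6 \sqrt{2} \left(1 + i\right) e^{\frac{5 \sqrt{2} \omega \left(1 - i\right)}{4}}}{125}
  Res_{z = - \frac{5 \sqrt{2}}{4} + \frac{5 \sqrt{2} i}{4}} g(z) = \frac{6 \sqrt{2} \left(1 - i\right) e^{\frac{5 \sqrt{2} \omega \left(1 + i\right)}{4}}}{125}
  F(ω) = 2πi·ΣRes = - \frac{12 \sqrt{2} i \pi \left(\left(1 + i\right) e^{\frac{5 \sqrt{2} \omega \left(1 - i\right)}{4}} - \left(1 - i\right) e^{\frac{5 \sqrt{2} \omega \left(1 + i\right)}{4}}\right)}{125} = \frac{48 \pi e^{\frac{5 \sqrt{2} \omega}{4}} \cos{\left(\frac{5 \sqrt{2} \omega}{4} + \frac{\pi}{4} \right)}}{125}

Both cases combine into a single formula in |ω|:

F(ω) = \frac{48 \pi e^{- \frac{5 \sqrt{2} \left|{\omega}\right|}{4}} \sin{\left(\frac{5 \sqrt{2} \left|{\omega}\right|}{4} + \frac{\pi}{4} \right)}}{125}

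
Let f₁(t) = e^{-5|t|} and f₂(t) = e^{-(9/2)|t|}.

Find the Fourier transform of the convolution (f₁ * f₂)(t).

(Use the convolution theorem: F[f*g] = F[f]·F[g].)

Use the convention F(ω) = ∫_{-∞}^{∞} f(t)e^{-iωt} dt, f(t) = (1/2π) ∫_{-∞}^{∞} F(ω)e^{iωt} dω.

F[f₁*f₂](ω) = \frac{360}{\left(\omega^{2} + 25\right) \left(4 \omega^{2} + 81\right)}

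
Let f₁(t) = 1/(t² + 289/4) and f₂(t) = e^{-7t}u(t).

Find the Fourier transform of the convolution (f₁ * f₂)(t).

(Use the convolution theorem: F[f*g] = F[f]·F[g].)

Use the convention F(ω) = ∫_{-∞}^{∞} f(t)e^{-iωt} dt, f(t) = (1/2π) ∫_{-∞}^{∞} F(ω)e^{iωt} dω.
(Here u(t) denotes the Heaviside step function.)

F[f₁*f₂](ω) = \frac{2 \pi e^{- \frac{17 \left|{\omega}\right|}{2}}}{17 \left(i \omega + 7\right)}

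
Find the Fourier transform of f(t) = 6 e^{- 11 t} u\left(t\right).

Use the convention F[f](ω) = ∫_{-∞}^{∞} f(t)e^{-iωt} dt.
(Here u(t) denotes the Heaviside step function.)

F(ω) = \frac{6}{i \omega + 11}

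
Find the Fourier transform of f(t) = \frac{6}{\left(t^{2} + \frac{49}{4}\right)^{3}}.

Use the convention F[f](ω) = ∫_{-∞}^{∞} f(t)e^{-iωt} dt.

F(ω) = \frac{6 \pi \left(49 \omega^{2} + 42 \left|{\omega}\right| + 12\right) e^{- \frac{7 \left|{\omega}\right|}{2}}}{16807}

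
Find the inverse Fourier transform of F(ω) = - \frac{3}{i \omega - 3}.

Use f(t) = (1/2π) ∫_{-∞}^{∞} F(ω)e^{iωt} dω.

f(t) = 3 e^{3 t} u\left(- t\right)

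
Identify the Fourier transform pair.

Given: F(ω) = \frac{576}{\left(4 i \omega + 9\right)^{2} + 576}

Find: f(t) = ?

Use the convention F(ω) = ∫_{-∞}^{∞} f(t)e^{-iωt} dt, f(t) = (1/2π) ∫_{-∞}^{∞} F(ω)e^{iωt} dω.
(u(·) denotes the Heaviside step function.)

f(t) = 6 e^{- \frac{9 t}{4}} \sin{\left(6 t \right)} u\left(t\right)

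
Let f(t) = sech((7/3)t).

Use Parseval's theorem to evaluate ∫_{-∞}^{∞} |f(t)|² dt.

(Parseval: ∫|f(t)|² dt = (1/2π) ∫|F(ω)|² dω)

∫|f(t)|² dt = \frac{6}{7}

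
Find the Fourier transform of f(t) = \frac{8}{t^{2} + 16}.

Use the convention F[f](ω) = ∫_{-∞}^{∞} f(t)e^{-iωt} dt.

F(ω) = 2 \pi e^{- 4 \left|{\omega}\right|}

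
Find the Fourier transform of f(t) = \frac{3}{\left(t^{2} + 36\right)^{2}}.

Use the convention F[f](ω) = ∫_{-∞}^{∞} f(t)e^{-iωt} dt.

F(ω) = \frac{\pi \left(6 \left|{\omega}\right| + 1\right) e^{- 6 \left|{\omega}\right|}}{144}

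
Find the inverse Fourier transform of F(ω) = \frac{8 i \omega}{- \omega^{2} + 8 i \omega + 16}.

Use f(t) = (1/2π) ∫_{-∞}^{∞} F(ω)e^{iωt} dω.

f(t) = 8 \left(1 - 4 t\right) e^{- 4 t} u\left(t\right)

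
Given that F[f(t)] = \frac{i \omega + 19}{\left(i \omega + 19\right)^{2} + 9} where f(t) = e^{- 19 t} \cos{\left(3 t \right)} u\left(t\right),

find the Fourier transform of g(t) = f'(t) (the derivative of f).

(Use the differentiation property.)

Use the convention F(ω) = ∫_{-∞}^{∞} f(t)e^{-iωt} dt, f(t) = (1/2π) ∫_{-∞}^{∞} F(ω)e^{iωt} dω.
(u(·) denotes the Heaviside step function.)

F[g](ω) = \frac{i \omega \left(i \omega + 19\right)}{\left(i \omega + 19\right)^{2} + 9}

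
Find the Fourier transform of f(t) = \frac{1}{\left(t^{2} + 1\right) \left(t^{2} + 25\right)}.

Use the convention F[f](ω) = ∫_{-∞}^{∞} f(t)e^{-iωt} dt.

F(ω) = \frac{\pi e^{- \left|{\omega}\right|}}{24} - \frac{\pi e^{- 5 \left|{\omega}\right|}}{120}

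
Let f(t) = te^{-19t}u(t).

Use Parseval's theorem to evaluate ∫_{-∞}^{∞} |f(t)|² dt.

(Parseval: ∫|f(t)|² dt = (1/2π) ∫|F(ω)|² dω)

∫|f(t)|² dt = \frac{1}{27436}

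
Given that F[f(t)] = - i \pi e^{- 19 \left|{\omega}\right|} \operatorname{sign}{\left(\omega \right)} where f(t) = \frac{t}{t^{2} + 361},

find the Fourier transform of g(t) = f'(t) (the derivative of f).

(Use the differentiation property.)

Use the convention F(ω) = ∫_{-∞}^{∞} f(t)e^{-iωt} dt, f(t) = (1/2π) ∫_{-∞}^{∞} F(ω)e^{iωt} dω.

F[g](ω) = \pi \omega e^{- 19 \left|{\omega}\right|} \operatorname{sign}{\left(\omega \right)}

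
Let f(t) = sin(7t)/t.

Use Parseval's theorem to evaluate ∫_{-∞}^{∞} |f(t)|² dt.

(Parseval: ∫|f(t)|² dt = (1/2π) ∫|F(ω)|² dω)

∫|f(t)|² dt = 7 \pi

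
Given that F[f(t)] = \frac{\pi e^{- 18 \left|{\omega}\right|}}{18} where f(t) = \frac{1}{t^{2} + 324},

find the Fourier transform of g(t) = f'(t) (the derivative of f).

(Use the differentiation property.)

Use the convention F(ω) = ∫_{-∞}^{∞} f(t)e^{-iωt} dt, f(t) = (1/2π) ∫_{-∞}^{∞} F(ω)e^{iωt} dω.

F[g](ω) = \frac{i \pi \omega e^{- 18 \left|{\omega}\right|}}{18}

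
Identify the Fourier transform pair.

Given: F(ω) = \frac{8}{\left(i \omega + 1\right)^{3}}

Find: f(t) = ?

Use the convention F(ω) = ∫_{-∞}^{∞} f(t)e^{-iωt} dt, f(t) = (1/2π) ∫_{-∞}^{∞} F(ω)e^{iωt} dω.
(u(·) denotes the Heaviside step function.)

f(t) = 4 t^{2} e^{- t} u\left(t\right)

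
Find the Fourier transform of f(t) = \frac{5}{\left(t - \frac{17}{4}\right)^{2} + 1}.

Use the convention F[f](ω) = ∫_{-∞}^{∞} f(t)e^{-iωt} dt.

F(ω) = 5 \pi e^{- \frac{17 i \omega}{4} - \left|{\omega}\right|}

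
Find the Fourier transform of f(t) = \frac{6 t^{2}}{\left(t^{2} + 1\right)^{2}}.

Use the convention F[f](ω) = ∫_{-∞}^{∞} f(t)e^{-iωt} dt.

F(ω) = 3 \pi \left(1 - \left|{\omega}\right|\right) e^{- \left|{\omega}\right|}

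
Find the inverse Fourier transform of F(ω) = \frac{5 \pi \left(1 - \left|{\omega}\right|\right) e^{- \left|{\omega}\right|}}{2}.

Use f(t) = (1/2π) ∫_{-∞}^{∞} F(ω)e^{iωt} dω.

f(t) = \frac{5 t^{2}}{\left(t^{2} + 1\right)^{2}}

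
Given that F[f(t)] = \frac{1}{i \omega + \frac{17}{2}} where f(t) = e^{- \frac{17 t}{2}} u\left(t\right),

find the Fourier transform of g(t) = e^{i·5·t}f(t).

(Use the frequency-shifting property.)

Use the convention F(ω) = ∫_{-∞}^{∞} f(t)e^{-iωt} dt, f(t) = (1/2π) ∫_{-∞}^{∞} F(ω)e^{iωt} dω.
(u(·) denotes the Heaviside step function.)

F[g](ω) = \frac{2}{2 i \left(\omega - 5\right) + 17}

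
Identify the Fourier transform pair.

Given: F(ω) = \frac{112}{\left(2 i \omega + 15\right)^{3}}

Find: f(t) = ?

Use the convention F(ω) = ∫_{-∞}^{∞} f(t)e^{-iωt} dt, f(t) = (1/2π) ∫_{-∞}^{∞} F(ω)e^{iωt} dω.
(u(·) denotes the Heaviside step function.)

f(t) = 7 t^{2} e^{- \frac{15 t}{2}} u\left(t\right)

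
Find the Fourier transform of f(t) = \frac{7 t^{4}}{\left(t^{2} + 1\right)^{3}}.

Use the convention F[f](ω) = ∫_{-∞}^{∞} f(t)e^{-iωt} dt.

F(ω) = \frac{7 \pi \left(\omega^{2} - 5 \left|{\omega}\right| + 3\right) e^{- \left|{\omega}\right|}}{8}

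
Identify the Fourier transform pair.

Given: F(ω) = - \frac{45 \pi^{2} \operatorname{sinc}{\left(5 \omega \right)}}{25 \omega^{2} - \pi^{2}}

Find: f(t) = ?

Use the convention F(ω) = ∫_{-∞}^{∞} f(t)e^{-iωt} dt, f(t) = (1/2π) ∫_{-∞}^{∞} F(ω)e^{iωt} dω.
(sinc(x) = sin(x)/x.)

f(t) = 9 \left(\begin{cases} \cos^{2}{\left(\frac{\pi t}{10} \right)} & \text{for}\: \left|{t}\right| < 5 \\0 & \text{otherwise} \end{cases}\right)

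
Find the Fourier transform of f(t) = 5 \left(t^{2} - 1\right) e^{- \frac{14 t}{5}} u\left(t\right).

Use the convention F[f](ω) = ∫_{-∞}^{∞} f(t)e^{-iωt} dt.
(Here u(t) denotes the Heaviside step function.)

F(ω) = \frac{25 \left(250 i \omega - \left(5 i \omega + 14\right)^{3} + 700\right)}{\left(5 i \omega + 14\right)^{4}}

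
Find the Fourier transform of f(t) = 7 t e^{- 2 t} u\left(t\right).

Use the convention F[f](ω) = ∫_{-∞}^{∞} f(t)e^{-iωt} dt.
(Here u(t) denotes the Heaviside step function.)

F(ω) = \frac{7}{\left(i \omega + 2\right)^{2}}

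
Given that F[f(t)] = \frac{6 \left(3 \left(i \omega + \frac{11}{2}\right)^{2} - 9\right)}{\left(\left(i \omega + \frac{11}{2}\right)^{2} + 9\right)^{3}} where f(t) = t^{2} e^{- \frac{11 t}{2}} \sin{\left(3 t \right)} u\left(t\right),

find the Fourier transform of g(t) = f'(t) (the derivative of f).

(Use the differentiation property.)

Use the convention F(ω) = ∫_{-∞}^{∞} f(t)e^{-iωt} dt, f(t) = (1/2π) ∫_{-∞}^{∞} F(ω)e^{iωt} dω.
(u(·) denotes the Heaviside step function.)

F[g](ω) = \frac{288 i \omega \left(\left(2 i \omega + 11\right)^{2} - 12\right)}{\left(\left(2 i \omega + 11\right)^{2} + 36\right)^{3}}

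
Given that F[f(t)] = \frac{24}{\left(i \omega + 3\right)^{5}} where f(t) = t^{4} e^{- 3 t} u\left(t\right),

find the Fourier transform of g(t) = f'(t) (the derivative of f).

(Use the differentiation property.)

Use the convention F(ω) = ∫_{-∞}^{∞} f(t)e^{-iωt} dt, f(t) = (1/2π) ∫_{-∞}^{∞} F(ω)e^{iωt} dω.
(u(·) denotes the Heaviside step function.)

F[g](ω) = \frac{24 i \omega}{\left(i \omega + 3\right)^{5}}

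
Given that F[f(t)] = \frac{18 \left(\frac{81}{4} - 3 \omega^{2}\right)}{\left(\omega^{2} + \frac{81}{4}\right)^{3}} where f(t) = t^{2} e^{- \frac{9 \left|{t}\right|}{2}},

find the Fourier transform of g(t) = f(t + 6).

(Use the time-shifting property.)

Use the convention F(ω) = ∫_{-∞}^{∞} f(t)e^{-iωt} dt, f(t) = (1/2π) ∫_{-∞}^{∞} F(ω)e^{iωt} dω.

F[g](ω) = \frac{\left(23328 - 3456 \omega^{2}\right) e^{6 i \omega}}{\left(4 \omega^{2} + 81\right)^{3}}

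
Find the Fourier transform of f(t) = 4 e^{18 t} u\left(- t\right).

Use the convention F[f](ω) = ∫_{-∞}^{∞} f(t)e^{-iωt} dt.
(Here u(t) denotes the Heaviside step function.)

F(ω) = - \frac{4}{i \omega - 18}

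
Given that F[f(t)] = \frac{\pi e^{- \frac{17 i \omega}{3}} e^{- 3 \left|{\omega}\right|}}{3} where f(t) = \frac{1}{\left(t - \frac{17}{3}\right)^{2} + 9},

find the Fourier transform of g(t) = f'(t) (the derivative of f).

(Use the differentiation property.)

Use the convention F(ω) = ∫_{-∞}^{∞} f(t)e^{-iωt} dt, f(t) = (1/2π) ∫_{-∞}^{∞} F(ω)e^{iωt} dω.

F[g](ω) = \frac{i \pi \omega e^{- \frac{17 i \omega}{3} - 3 \left|{\omega}\right|}}{3}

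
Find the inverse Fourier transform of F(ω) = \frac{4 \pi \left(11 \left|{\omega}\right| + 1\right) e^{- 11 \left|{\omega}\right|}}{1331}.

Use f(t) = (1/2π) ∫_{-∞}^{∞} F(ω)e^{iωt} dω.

f(t) = \frac{8}{\left(t^{2} + 121\right)^{2}}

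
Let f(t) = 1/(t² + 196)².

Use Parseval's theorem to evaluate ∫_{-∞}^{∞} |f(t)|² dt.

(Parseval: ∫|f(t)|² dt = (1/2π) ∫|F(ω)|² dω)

∫|f(t)|² dt = \frac{5 \pi}{1686616064}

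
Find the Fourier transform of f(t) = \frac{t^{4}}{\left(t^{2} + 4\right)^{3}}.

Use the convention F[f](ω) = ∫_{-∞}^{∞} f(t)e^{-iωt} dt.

F(ω) = \frac{\pi \left(4 \omega^{2} - 10 \left|{\omega}\right| + 3\right) e^{- 2 \left|{\omega}\right|}}{16}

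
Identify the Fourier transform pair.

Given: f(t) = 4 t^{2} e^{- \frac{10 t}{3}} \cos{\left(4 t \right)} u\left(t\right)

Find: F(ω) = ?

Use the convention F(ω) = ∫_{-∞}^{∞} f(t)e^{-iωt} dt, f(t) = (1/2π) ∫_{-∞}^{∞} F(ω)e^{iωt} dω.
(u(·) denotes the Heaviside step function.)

F(ω) = \frac{216 \left(- 1296 i \omega + \left(3 i \omega + 10\right)^{3} - 4320\right)}{\left(\left(3 i \omega + 10\right)^{2} + 144\right)^{3}}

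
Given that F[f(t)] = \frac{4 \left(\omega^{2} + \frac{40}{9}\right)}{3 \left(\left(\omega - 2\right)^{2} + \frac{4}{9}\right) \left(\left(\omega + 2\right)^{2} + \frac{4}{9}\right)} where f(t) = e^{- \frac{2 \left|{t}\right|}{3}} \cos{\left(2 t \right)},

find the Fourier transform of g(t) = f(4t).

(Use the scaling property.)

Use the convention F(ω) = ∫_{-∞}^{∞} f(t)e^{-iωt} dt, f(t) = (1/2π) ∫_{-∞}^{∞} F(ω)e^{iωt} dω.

F[g](ω) = \frac{48 \left(9 \omega^{2} + 640\right)}{81 \omega^{4} - 9216 \omega^{2} + 409600}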